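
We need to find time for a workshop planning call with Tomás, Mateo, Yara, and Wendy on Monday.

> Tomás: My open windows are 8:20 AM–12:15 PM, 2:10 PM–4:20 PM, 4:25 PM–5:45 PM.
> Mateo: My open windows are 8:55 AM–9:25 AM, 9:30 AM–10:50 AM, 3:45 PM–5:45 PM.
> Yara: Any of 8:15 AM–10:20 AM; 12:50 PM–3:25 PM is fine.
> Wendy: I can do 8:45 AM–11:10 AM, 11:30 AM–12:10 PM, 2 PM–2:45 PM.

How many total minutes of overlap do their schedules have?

Tomás ∩ Mateo: 08:55-09:25, 09:30-10:50, 15:45-16:20, 16:25-17:45.
Tomás ∩ Mateo ∩ Yara: 08:55-09:25, 09:30-10:20.
Tomás ∩ Mateo ∩ Yara ∩ Wendy: 08:55-09:25, 09:30-10:20.
Summing the common windows: 30 + 50 = 80 minutes.

80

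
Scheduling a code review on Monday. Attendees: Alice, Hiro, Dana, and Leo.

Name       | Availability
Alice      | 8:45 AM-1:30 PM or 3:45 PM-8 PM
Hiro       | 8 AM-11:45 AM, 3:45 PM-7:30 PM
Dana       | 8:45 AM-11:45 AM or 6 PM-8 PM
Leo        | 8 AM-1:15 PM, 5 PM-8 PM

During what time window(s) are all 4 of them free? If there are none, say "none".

Alice ∩ Hiro: 08:45-11:45, 15:45-19:30.
Alice ∩ Hiro ∩ Dana: 08:45-11:45, 18:00-19:30.
Alice ∩ Hiro ∩ Dana ∩ Leo: 08:45-11:45, 18:00-19:30.

08:45-11:45, 18:00-19:30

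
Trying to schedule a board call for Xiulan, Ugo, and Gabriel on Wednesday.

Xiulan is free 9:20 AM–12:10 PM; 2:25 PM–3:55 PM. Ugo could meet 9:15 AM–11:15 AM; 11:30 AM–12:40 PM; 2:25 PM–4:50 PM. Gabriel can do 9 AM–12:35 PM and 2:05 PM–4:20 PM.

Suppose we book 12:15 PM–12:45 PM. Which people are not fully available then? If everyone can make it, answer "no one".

Xiulan: not fully free for 12:15-12:45. Ugo: not fully free for 12:15-12:45. Gabriel: not fully free for 12:15-12:45.

Gabriel, Ugo, Xiulan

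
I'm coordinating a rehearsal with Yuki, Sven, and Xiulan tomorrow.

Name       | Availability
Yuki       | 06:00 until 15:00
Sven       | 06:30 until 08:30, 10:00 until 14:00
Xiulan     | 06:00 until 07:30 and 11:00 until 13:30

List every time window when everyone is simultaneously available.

06:30-07:30, 11:00-13:30

Yuki ∩ Sven: 06:30-08:30, 10:00-14:00.
Yuki ∩ Sven ∩ Xiulan: 06:30-07:30, 11:00-13:30.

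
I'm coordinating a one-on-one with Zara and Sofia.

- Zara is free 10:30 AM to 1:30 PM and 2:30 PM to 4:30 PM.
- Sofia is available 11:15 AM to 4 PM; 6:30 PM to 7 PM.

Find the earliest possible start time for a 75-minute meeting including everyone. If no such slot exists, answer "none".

Zara ∩ Sofia: 11:15-13:30, 14:30-16:00.
The first common window of at least 75 minutes is 11:15-13:30, so the earliest start is 11:15.

11:15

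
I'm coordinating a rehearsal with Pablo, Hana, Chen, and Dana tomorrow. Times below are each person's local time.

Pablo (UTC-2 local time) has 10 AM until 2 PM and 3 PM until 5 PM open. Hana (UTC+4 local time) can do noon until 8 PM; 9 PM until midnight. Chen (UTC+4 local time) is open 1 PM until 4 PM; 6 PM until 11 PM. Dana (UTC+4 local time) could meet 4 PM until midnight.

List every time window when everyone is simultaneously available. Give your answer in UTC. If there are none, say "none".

14:00-16:00, 17:00-19:00

Pablo in UTC: 12:00-16:00, 17:00-19:00 (add 2h to convert from UTC-2).
Hana in UTC: 08:00-16:00, 17:00-20:00 (subtract 4h to convert from UTC+4).
Chen in UTC: 09:00-12:00, 14:00-19:00 (subtract 4h to convert from UTC+4).
Dana in UTC: 12:00-20:00 (subtract 4h to convert from UTC+4).
Pablo ∩ Hana: 12:00-16:00, 17:00-19:00.
Pablo ∩ Hana ∩ Chen: 14:00-16:00, 17:00-19:00.
Pablo ∩ Hana ∩ Chen ∩ Dana: 14:00-16:00, 17:00-19:00.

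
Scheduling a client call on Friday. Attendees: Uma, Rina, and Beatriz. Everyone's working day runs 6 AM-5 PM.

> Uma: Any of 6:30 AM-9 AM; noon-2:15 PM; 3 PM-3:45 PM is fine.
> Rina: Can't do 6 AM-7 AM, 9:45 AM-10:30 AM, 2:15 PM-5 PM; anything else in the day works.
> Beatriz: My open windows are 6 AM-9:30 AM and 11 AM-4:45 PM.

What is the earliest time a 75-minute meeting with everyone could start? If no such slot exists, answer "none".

07:00

Uma free: 06:30-09:00, 12:00-14:15, 15:00-15:45.
Rina free: 07:00-09:45, 10:30-14:15 (invert busy blocks within the working day).
Beatriz free: 06:00-09:30, 11:00-16:45.
Uma ∩ Rina: 07:00-09:00, 12:00-14:15.
Uma ∩ Rina ∩ Beatriz: 07:00-09:00, 12:00-14:15.
The first common window of at least 75 minutes is 07:00-09:00, so the earliest start is 07:00.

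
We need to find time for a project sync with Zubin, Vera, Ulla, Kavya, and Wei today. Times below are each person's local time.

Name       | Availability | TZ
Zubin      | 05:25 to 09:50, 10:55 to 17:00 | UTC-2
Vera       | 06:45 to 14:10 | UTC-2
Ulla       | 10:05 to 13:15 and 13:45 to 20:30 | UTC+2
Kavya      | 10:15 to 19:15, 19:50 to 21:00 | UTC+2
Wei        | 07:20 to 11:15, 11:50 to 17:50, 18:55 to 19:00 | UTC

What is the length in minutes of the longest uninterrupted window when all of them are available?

Zubin in UTC: 07:25-11:50, 12:55-19:00 (add 2h to convert from UTC-2).
Vera in UTC: 08:45-16:10 (add 2h to convert from UTC-2).
Ulla in UTC: 08:05-11:15, 11:45-18:30 (subtract 2h to convert from UTC+2).
Kavya in UTC: 08:15-17:15, 17:50-19:00 (subtract 2h to convert from UTC+2).
Wei in UTC: 07:20-11:15, 11:50-17:50, 18:55-19:00.
Zubin ∩ Vera: 08:45-11:50, 12:55-16:10.
Zubin ∩ Vera ∩ Ulla: 08:45-11:15, 11:45-11:50, 12:55-16:10.
Zubin ∩ Vera ∩ Ulla ∩ Kavya: 08:45-11:15, 11:45-11:50, 12:55-16:10.
Zubin ∩ Vera ∩ Ulla ∩ Kavya ∩ Wei: 08:45-11:15, 12:55-16:10.
The longest is 12:55-16:10 at 195 minutes.

195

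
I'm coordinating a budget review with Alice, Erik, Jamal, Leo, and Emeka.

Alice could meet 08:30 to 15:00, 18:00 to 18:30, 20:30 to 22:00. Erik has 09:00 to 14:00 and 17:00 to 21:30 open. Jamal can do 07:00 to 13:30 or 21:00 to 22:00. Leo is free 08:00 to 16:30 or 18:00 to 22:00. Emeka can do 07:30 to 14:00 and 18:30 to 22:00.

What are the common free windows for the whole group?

Alice ∩ Erik: 09:00-14:00, 18:00-18:30, 20:30-21:30.
Alice ∩ Erik ∩ Jamal: 09:00-13:30, 21:00-21:30.
Alice ∩ Erik ∩ Jamal ∩ Leo: 09:00-13:30, 21:00-21:30.
Alice ∩ Erik ∩ Jamal ∩ Leo ∩ Emeka: 09:00-13:30, 21:00-21:30.

09:00-13:30, 21:00-21:30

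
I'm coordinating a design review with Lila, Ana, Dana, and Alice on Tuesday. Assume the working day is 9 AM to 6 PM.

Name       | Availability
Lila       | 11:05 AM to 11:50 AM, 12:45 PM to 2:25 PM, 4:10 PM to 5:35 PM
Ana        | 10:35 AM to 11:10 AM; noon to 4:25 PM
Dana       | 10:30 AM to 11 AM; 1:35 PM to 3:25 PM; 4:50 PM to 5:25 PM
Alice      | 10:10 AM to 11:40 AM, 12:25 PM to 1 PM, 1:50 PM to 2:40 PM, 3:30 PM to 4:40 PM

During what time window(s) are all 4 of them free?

13:50-14:25

Lila ∩ Ana: 11:05-11:10, 12:45-14:25, 16:10-16:25.
Lila ∩ Ana ∩ Dana: 13:35-14:25.
Lila ∩ Ana ∩ Dana ∩ Alice: 13:50-14:25.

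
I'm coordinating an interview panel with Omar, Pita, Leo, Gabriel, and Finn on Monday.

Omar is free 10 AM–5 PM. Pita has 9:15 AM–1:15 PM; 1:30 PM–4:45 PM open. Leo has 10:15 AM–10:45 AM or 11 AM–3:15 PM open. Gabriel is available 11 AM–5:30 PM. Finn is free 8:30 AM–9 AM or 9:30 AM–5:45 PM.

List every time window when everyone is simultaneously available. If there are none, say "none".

Omar ∩ Pita: 10:00-13:15, 13:30-16:45.
Omar ∩ Pita ∩ Leo: 10:15-10:45, 11:00-13:15, 13:30-15:15.
Omar ∩ Pita ∩ Leo ∩ Gabriel: 11:00-13:15, 13:30-15:15.
Omar ∩ Pita ∩ Leo ∩ Gabriel ∩ Finn: 11:00-13:15, 13:30-15:15.
Those are the intersection windows.

11:00-13:15, 13:30-15:15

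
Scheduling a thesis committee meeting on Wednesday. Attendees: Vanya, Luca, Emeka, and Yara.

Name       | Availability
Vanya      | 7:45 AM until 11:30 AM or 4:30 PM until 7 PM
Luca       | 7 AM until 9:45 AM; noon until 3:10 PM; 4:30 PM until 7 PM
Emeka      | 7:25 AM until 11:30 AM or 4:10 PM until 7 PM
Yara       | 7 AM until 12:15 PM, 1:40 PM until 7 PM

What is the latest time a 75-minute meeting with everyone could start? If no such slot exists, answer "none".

17:45

Vanya ∩ Luca: 07:45-09:45, 16:30-19:00.
Vanya ∩ Luca ∩ Emeka: 07:45-09:45, 16:30-19:00.
Vanya ∩ Luca ∩ Emeka ∩ Yara: 07:45-09:45, 16:30-19:00.
So the common availability across everyone is 07:45-09:45, 16:30-19:00.
The last common window of at least 75 minutes is 16:30-19:00; a 75-minute meeting can start as late as 17:45 and still end by 19:00.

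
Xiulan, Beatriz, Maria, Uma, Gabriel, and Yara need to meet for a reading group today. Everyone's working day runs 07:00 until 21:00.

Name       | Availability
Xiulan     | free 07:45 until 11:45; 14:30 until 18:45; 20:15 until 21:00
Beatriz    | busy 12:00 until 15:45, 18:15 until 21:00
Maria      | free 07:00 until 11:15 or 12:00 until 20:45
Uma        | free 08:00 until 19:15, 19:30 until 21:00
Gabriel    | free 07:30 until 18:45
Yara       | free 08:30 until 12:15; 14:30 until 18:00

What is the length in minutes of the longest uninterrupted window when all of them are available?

165

Xiulan free: 07:45-11:45, 14:30-18:45, 20:15-21:00.
Beatriz free: 07:00-12:00, 15:45-18:15 (invert busy blocks within the working day).
Maria free: 07:00-11:15, 12:00-20:45.
Uma free: 08:00-19:15, 19:30-21:00.
Gabriel free: 07:30-18:45.
Yara free: 08:30-12:15, 14:30-18:00.
Xiulan ∩ Beatriz: 07:45-11:45, 15:45-18:15.
Xiulan ∩ Beatriz ∩ Maria: 07:45-11:15, 15:45-18:15.
Xiulan ∩ Beatriz ∩ Maria ∩ Uma: 08:00-11:15, 15:45-18:15.
Xiulan ∩ Beatriz ∩ Maria ∩ Uma ∩ Gabriel: 08:00-11:15, 15:45-18:15.
Xiulan ∩ Beatriz ∩ Maria ∩ Uma ∩ Gabriel ∩ Yara: 08:30-11:15, 15:45-18:00.
So the common availability across everyone is 08:30-11:15, 15:45-18:00.
The longest is 08:30-11:15 at 165 minutes.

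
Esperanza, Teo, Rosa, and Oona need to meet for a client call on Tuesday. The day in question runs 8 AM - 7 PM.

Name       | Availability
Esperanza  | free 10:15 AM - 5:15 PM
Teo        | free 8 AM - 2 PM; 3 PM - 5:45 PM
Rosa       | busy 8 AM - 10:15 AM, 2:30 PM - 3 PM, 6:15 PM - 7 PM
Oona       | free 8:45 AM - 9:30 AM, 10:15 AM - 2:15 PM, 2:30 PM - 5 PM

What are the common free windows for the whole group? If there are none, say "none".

Esperanza free: 10:15-17:15.
Teo free: 08:00-14:00, 15:00-17:45.
Rosa free: 10:15-14:30, 15:00-18:15 (invert busy blocks within the working day).
Oona free: 08:45-09:30, 10:15-14:15, 14:30-17:00.
Esperanza ∩ Teo: 10:15-14:00, 15:00-17:15.
Esperanza ∩ Teo ∩ Rosa: 10:15-14:00, 15:00-17:15.
Esperanza ∩ Teo ∩ Rosa ∩ Oona: 10:15-14:00, 15:00-17:00.

10:15-14:00, 15:00-17:00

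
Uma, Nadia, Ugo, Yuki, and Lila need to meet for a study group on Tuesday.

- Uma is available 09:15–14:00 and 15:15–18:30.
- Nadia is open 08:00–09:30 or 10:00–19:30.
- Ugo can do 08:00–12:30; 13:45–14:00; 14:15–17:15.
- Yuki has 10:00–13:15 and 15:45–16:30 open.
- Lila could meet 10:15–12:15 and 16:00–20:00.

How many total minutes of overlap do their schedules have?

150

Uma ∩ Nadia: 09:15-09:30, 10:00-14:00, 15:15-18:30.
Uma ∩ Nadia ∩ Ugo: 09:15-09:30, 10:00-12:30, 13:45-14:00, 15:15-17:15.
Uma ∩ Nadia ∩ Ugo ∩ Yuki: 10:00-12:30, 15:45-16:30.
Uma ∩ Nadia ∩ Ugo ∩ Yuki ∩ Lila: 10:15-12:15, 16:00-16:30.
So the common availability across everyone is 10:15-12:15, 16:00-16:30.
Summing the common windows: 120 + 30 = 150 minutes.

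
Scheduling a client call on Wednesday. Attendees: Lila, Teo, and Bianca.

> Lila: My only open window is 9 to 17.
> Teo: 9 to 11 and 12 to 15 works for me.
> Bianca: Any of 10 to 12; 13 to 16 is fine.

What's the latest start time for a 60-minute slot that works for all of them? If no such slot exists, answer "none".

14:00

Lila ∩ Teo: 09:00-11:00, 12:00-15:00.
Lila ∩ Teo ∩ Bianca: 10:00-11:00, 13:00-15:00.
Those are the intersection windows.
The last common window of at least 60 minutes is 13:00-15:00; a 60-minute meeting can start as late as 14:00 and still end by 15:00.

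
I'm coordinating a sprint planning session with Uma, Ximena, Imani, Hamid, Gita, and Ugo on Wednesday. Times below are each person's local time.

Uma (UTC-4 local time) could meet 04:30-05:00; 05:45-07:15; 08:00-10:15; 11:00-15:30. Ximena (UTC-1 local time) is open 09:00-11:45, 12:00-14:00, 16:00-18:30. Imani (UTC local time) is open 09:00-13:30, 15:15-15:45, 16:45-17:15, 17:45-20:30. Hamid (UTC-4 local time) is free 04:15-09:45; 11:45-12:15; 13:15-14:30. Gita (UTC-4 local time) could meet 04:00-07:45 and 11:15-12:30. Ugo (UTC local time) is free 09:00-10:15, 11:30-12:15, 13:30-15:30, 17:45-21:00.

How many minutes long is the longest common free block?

Uma in UTC: 08:30-09:00, 09:45-11:15, 12:00-14:15, 15:00-19:30 (add 4h to convert from UTC-4).
Ximena in UTC: 10:00-12:45, 13:00-15:00, 17:00-19:30 (add 1h to convert from UTC-1).
Imani in UTC: 09:00-13:30, 15:15-15:45, 16:45-17:15, 17:45-20:30.
Hamid in UTC: 08:15-13:45, 15:45-16:15, 17:15-18:30 (add 4h to convert from UTC-4).
Gita in UTC: 08:00-11:45, 15:15-16:30 (add 4h to convert from UTC-4).
Ugo in UTC: 09:00-10:15, 11:30-12:15, 13:30-15:30, 17:45-21:00.
Uma ∩ Ximena: 10:00-11:15, 12:00-12:45, 13:00-14:15, 17:00-19:30.
Uma ∩ Ximena ∩ Imani: 10:00-11:15, 12:00-12:45, 13:00-13:30, 17:00-17:15, 17:45-19:30.
Uma ∩ Ximena ∩ Imani ∩ Hamid: 10:00-11:15, 12:00-12:45, 13:00-13:30, 17:45-18:30.
Uma ∩ Ximena ∩ Imani ∩ Hamid ∩ Gita: 10:00-11:15.
Uma ∩ Ximena ∩ Imani ∩ Hamid ∩ Gita ∩ Ugo: 10:00-10:15.
The longest is 10:00-10:15 at 15 minutes.

15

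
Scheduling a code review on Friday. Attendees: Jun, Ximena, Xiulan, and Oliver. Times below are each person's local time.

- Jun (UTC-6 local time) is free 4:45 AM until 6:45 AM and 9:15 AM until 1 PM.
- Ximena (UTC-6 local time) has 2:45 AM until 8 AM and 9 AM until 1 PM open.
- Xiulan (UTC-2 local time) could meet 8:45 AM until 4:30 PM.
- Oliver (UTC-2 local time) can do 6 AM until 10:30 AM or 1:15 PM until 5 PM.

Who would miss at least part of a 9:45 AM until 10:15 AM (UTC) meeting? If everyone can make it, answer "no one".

Jun in UTC: 10:45-12:45, 15:15-19:00 (add 6h to convert from UTC-6).
Ximena in UTC: 08:45-14:00, 15:00-19:00 (add 6h to convert from UTC-6).
Xiulan in UTC: 10:45-18:30 (add 2h to convert from UTC-2).
Oliver in UTC: 08:00-12:30, 15:15-19:00 (add 2h to convert from UTC-2).
Jun: not fully free for 09:45-10:15. Ximena: free for 09:45-10:15. Xiulan: not fully free for 09:45-10:15. Oliver: free for 09:45-10:15.

Jun, Xiulan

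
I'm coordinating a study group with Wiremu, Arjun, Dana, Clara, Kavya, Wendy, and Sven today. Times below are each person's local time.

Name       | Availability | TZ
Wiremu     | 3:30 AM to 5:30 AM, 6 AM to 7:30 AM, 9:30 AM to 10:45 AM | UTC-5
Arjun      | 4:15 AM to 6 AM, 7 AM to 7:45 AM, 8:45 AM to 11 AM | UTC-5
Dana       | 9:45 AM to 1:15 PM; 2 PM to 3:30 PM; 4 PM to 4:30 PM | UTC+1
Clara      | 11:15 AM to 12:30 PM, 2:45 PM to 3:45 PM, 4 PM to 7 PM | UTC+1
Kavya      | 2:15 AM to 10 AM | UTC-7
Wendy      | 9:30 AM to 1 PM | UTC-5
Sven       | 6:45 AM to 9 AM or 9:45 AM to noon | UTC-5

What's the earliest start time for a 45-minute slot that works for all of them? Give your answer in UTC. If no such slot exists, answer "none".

none

Wiremu in UTC: 08:30-10:30, 11:00-12:30, 14:30-15:45 (add 5h to convert from UTC-5).
Arjun in UTC: 09:15-11:00, 12:00-12:45, 13:45-16:00 (add 5h to convert from UTC-5).
Dana in UTC: 08:45-12:15, 13:00-14:30, 15:00-15:30 (subtract 1h to convert from UTC+1).
Clara in UTC: 10:15-11:30, 13:45-14:45, 15:00-18:00 (subtract 1h to convert from UTC+1).
Kavya in UTC: 09:15-17:00 (add 7h to convert from UTC-7).
Wendy in UTC: 14:30-18:00 (add 5h to convert from UTC-5).
Sven in UTC: 11:45-14:00, 14:45-17:00 (add 5h to convert from UTC-5).
Wiremu ∩ Arjun: 09:15-10:30, 12:00-12:30, 14:30-15:45.
Wiremu ∩ Arjun ∩ Dana: 09:15-10:30, 12:00-12:15, 15:00-15:30.
Wiremu ∩ Arjun ∩ Dana ∩ Clara: 10:15-10:30, 15:00-15:30.
Wiremu ∩ Arjun ∩ Dana ∩ Clara ∩ Kavya: 10:15-10:30, 15:00-15:30.
Wiremu ∩ Arjun ∩ Dana ∩ Clara ∩ Kavya ∩ Wendy: 15:00-15:30.
Wiremu ∩ Arjun ∩ Dana ∩ Clara ∩ Kavya ∩ Wendy ∩ Sven: 15:00-15:30.
No common window is at least 45 minutes long.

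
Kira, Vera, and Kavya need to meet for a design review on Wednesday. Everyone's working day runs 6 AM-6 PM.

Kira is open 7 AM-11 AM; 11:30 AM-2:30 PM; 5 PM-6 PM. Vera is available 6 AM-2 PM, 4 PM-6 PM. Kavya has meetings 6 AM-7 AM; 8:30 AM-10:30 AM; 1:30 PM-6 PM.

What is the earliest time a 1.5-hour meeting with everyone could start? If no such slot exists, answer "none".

07:00

Kira free: 07:00-11:00, 11:30-14:30, 17:00-18:00.
Vera free: 06:00-14:00, 16:00-18:00.
Kavya free: 07:00-08:30, 10:30-13:30 (invert busy blocks within the working day).
Kira ∩ Vera: 07:00-11:00, 11:30-14:00, 17:00-18:00.
Kira ∩ Vera ∩ Kavya: 07:00-08:30, 10:30-11:00, 11:30-13:30.
The first common window of at least 90 minutes is 07:00-08:30, so the earliest start is 07:00.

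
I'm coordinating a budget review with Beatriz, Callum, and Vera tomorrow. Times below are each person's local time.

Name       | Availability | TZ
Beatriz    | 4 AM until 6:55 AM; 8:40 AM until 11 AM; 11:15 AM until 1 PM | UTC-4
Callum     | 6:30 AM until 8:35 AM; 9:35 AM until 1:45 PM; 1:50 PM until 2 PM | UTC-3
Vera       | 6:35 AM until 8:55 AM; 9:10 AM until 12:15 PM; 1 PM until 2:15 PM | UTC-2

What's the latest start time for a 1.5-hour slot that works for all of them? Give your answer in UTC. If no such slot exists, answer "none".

12:45

Beatriz in UTC: 08:00-10:55, 12:40-15:00, 15:15-17:00 (add 4h to convert from UTC-4).
Callum in UTC: 09:30-11:35, 12:35-16:45, 16:50-17:00 (add 3h to convert from UTC-3).
Vera in UTC: 08:35-10:55, 11:10-14:15, 15:00-16:15 (add 2h to convert from UTC-2).
Beatriz ∩ Callum: 09:30-10:55, 12:40-15:00, 15:15-16:45, 16:50-17:00.
Beatriz ∩ Callum ∩ Vera: 09:30-10:55, 12:40-14:15, 15:15-16:15.
The last common window of at least 90 minutes is 12:40-14:15; a 90-minute meeting can start as late as 12:45 and still end by 14:15.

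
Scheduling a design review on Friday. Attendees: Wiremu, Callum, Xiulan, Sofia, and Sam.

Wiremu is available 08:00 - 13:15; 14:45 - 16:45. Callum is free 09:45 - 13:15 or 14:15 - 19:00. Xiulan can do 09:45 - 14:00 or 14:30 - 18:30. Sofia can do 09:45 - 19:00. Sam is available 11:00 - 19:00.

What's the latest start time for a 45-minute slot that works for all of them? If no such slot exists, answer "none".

16:00

Wiremu ∩ Callum: 09:45-13:15, 14:45-16:45.
Wiremu ∩ Callum ∩ Xiulan: 09:45-13:15, 14:45-16:45.
Wiremu ∩ Callum ∩ Xiulan ∩ Sofia: 09:45-13:15, 14:45-16:45.
Wiremu ∩ Callum ∩ Xiulan ∩ Sofia ∩ Sam: 11:00-13:15, 14:45-16:45.
The last common window of at least 45 minutes is 14:45-16:45; a 45-minute meeting can start as late as 16:00 and still end by 16:45.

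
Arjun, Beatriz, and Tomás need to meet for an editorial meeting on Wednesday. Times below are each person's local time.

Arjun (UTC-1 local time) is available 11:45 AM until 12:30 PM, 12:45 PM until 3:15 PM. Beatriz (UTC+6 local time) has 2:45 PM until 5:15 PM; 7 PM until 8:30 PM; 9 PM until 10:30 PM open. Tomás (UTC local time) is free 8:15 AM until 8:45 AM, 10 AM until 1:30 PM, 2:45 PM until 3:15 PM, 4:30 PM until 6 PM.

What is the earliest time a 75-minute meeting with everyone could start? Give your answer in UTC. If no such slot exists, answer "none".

none

Arjun in UTC: 12:45-13:30, 13:45-16:15 (add 1h to convert from UTC-1).
Beatriz in UTC: 08:45-11:15, 13:00-14:30, 15:00-16:30 (subtract 6h to convert from UTC+6).
Tomás in UTC: 08:15-08:45, 10:00-13:30, 14:45-15:15, 16:30-18:00.
Arjun ∩ Beatriz: 13:00-13:30, 13:45-14:30, 15:00-16:15.
Arjun ∩ Beatriz ∩ Tomás: 13:00-13:30, 15:00-15:15.
So the common availability across everyone is 13:00-13:30, 15:00-15:15.
No common window is at least 75 minutes long.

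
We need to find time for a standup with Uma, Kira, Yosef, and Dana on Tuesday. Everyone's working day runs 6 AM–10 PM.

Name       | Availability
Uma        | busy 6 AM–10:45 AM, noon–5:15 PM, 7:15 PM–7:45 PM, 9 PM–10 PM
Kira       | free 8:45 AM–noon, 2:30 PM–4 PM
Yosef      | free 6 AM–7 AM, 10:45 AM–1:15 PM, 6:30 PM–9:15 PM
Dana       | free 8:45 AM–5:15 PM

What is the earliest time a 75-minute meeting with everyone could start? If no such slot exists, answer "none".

Uma free: 10:45-12:00, 17:15-19:15, 19:45-21:00 (invert busy blocks within the working day).
Kira free: 08:45-12:00, 14:30-16:00.
Yosef free: 06:00-07:00, 10:45-13:15, 18:30-21:15.
Dana free: 08:45-17:15.
Uma ∩ Kira: 10:45-12:00.
Uma ∩ Kira ∩ Yosef: 10:45-12:00.
Uma ∩ Kira ∩ Yosef ∩ Dana: 10:45-12:00.
The first common window of at least 75 minutes is 10:45-12:00, so the earliest start is 10:45.

10:45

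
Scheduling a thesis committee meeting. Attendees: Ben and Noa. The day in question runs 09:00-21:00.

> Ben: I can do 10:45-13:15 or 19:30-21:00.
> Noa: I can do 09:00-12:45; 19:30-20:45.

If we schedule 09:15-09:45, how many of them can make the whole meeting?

1

Noa can make the full 09:15-09:45 slot — that's 1.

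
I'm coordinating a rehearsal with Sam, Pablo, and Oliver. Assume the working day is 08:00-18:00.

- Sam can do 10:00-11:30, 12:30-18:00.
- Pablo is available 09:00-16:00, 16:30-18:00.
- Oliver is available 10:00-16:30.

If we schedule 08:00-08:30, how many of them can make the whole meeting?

nobody can make the full 08:00-08:30 slot — that's 0.

0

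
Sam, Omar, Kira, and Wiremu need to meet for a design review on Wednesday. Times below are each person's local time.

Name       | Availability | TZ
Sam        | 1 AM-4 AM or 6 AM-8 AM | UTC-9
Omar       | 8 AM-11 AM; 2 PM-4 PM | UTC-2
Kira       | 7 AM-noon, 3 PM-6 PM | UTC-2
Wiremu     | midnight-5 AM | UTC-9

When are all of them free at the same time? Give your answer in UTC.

10:00-13:00

Sam in UTC: 10:00-13:00, 15:00-17:00 (add 9h to convert from UTC-9).
Omar in UTC: 10:00-13:00, 16:00-18:00 (add 2h to convert from UTC-2).
Kira in UTC: 09:00-14:00, 17:00-20:00 (add 2h to convert from UTC-2).
Wiremu in UTC: 09:00-14:00 (add 9h to convert from UTC-9).
Sam ∩ Omar: 10:00-13:00, 16:00-17:00.
Sam ∩ Omar ∩ Kira: 10:00-13:00.
Sam ∩ Omar ∩ Kira ∩ Wiremu: 10:00-13:00.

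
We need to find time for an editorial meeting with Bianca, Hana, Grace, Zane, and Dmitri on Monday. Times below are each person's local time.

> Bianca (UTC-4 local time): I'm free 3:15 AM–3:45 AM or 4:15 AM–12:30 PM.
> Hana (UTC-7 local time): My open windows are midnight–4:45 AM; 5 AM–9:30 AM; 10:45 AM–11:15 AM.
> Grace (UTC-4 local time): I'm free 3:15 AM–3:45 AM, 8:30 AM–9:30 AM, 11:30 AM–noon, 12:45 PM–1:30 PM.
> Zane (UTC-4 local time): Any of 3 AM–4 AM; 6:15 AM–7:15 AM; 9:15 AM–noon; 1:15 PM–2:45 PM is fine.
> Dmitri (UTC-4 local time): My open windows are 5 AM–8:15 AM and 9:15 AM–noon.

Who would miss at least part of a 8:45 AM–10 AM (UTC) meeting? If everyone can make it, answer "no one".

Bianca in UTC: 07:15-07:45, 08:15-16:30 (add 4h to convert from UTC-4).
Hana in UTC: 07:00-11:45, 12:00-16:30, 17:45-18:15 (add 7h to convert from UTC-7).
Grace in UTC: 07:15-07:45, 12:30-13:30, 15:30-16:00, 16:45-17:30 (add 4h to convert from UTC-4).
Zane in UTC: 07:00-08:00, 10:15-11:15, 13:15-16:00, 17:15-18:45 (add 4h to convert from UTC-4).
Dmitri in UTC: 09:00-12:15, 13:15-16:00 (add 4h to convert from UTC-4).
Bianca: free for 08:45-10:00. Hana: free for 08:45-10:00. Grace: not fully free for 08:45-10:00. Zane: not fully free for 08:45-10:00. Dmitri: not fully free for 08:45-10:00.

Dmitri, Grace, Zane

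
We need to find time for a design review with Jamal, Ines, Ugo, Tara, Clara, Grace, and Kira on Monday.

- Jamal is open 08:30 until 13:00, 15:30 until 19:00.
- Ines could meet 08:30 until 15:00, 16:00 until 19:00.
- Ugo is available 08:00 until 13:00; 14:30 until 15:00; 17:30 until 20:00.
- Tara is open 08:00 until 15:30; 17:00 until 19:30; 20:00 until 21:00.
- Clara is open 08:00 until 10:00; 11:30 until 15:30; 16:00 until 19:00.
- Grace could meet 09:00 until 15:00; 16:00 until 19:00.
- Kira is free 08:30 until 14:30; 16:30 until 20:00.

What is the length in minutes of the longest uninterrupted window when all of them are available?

Jamal ∩ Ines: 08:30-13:00, 16:00-19:00.
Jamal ∩ Ines ∩ Ugo: 08:30-13:00, 17:30-19:00.
Jamal ∩ Ines ∩ Ugo ∩ Tara: 08:30-13:00, 17:30-19:00.
Jamal ∩ Ines ∩ Ugo ∩ Tara ∩ Clara: 08:30-10:00, 11:30-13:00, 17:30-19:00.
Jamal ∩ Ines ∩ Ugo ∩ Tara ∩ Clara ∩ Grace: 09:00-10:00, 11:30-13:00, 17:30-19:00.
Jamal ∩ Ines ∩ Ugo ∩ Tara ∩ Clara ∩ Grace ∩ Kira: 09:00-10:00, 11:30-13:00, 17:30-19:00.
The longest is 11:30-13:00 at 90 minutes.

90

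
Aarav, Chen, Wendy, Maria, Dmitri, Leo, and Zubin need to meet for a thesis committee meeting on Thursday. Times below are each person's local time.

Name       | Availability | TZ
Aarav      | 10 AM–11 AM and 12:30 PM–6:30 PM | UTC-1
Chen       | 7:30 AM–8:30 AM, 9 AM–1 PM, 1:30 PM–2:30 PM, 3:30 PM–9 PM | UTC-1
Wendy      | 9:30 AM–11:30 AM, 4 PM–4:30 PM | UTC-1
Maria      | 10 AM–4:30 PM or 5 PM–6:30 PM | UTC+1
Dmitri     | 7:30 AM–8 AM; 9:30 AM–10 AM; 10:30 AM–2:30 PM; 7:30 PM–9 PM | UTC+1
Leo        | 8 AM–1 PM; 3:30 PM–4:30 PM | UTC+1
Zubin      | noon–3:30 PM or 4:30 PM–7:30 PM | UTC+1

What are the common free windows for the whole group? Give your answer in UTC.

Aarav in UTC: 11:00-12:00, 13:30-19:30 (add 1h to convert from UTC-1).
Chen in UTC: 08:30-09:30, 10:00-14:00, 14:30-15:30, 16:30-22:00 (add 1h to convert from UTC-1).
Wendy in UTC: 10:30-12:30, 17:00-17:30 (add 1h to convert from UTC-1).
Maria in UTC: 09:00-15:30, 16:00-17:30 (subtract 1h to convert from UTC+1).
Dmitri in UTC: 06:30-07:00, 08:30-09:00, 09:30-13:30, 18:30-20:00 (subtract 1h to convert from UTC+1).
Leo in UTC: 07:00-12:00, 14:30-15:30 (subtract 1h to convert from UTC+1).
Zubin in UTC: 11:00-14:30, 15:30-18:30 (subtract 1h to convert from UTC+1).
Aarav ∩ Chen: 11:00-12:00, 13:30-14:00, 14:30-15:30, 16:30-19:30.
Aarav ∩ Chen ∩ Wendy: 11:00-12:00, 17:00-17:30.
Aarav ∩ Chen ∩ Wendy ∩ Maria: 11:00-12:00, 17:00-17:30.
Aarav ∩ Chen ∩ Wendy ∩ Maria ∩ Dmitri: 11:00-12:00.
Aarav ∩ Chen ∩ Wendy ∩ Maria ∩ Dmitri ∩ Leo: 11:00-12:00.
Aarav ∩ Chen ∩ Wendy ∩ Maria ∩ Dmitri ∩ Leo ∩ Zubin: 11:00-12:00.

11:00-12:00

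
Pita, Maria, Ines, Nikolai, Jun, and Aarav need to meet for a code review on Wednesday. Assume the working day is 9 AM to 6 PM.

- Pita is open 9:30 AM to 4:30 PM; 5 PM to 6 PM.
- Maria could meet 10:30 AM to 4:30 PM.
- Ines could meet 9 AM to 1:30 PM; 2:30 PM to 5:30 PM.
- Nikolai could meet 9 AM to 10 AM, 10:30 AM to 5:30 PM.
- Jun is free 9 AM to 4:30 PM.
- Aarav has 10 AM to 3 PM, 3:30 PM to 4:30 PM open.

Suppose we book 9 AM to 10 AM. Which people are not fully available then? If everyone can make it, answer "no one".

Pita: not fully free for 09:00-10:00. Maria: not fully free for 09:00-10:00. Ines: free for 09:00-10:00. Nikolai: free for 09:00-10:00. Jun: free for 09:00-10:00. Aarav: not fully free for 09:00-10:00.

Aarav, Maria, Pita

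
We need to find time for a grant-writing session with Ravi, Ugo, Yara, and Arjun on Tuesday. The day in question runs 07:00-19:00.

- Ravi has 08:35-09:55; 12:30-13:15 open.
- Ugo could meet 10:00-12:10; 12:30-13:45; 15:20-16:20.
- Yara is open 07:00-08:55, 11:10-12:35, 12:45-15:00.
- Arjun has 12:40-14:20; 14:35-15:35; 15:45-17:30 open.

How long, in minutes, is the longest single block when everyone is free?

Ravi ∩ Ugo: 12:30-13:15.
Ravi ∩ Ugo ∩ Yara: 12:30-12:35, 12:45-13:15.
Ravi ∩ Ugo ∩ Yara ∩ Arjun: 12:45-13:15.
The longest is 12:45-13:15 at 30 minutes.

30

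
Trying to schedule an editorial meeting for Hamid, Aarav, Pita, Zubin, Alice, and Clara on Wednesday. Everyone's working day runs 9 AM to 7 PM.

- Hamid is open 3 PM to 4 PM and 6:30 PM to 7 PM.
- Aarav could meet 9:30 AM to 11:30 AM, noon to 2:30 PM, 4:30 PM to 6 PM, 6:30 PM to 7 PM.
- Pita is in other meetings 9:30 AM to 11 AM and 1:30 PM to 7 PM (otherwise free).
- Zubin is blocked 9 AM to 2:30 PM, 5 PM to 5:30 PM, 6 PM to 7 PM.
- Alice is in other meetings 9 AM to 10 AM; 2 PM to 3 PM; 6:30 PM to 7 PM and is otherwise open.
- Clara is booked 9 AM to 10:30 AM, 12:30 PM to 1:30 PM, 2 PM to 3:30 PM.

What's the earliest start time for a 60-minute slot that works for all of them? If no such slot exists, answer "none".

none

Hamid free: 15:00-16:00, 18:30-19:00.
Aarav free: 09:30-11:30, 12:00-14:30, 16:30-18:00, 18:30-19:00.
Pita free: 09:00-09:30, 11:00-13:30 (invert busy blocks within the working day).
Zubin free: 14:30-17:00, 17:30-18:00 (invert busy blocks within the working day).
Alice free: 10:00-14:00, 15:00-18:30 (invert busy blocks within the working day).
Clara free: 10:30-12:30, 13:30-14:00, 15:30-19:00 (invert busy blocks within the working day).
Hamid ∩ Aarav: 18:30-19:00.
Hamid ∩ Aarav ∩ Pita: ∅.
Hamid ∩ Aarav ∩ Pita ∩ Zubin: ∅.
Hamid ∩ Aarav ∩ Pita ∩ Zubin ∩ Alice: ∅.
Hamid ∩ Aarav ∩ Pita ∩ Zubin ∩ Alice ∩ Clara: ∅.
There is no time when everyone is free.
No common window is at least 60 minutes long.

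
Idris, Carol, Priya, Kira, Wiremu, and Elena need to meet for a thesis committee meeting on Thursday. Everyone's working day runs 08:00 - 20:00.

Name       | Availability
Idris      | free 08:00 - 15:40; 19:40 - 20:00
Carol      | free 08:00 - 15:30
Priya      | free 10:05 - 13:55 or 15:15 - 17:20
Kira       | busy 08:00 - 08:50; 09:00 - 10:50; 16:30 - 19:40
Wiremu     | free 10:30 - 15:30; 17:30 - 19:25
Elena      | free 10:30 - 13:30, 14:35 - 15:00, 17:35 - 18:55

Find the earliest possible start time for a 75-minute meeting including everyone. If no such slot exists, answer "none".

Idris free: 08:00-15:40, 19:40-20:00.
Carol free: 08:00-15:30.
Priya free: 10:05-13:55, 15:15-17:20.
Kira free: 08:50-09:00, 10:50-16:30, 19:40-20:00 (invert busy blocks within the working day).
Wiremu free: 10:30-15:30, 17:30-19:25.
Elena free: 10:30-13:30, 14:35-15:00, 17:35-18:55.
Idris ∩ Carol: 08:00-15:30.
Idris ∩ Carol ∩ Priya: 10:05-13:55, 15:15-15:30.
Idris ∩ Carol ∩ Priya ∩ Kira: 10:50-13:55, 15:15-15:30.
Idris ∩ Carol ∩ Priya ∩ Kira ∩ Wiremu: 10:50-13:55, 15:15-15:30.
Idris ∩ Carol ∩ Priya ∩ Kira ∩ Wiremu ∩ Elena: 10:50-13:30.
The first common window of at least 75 minutes is 10:50-13:30, so the earliest start is 10:50.

10:50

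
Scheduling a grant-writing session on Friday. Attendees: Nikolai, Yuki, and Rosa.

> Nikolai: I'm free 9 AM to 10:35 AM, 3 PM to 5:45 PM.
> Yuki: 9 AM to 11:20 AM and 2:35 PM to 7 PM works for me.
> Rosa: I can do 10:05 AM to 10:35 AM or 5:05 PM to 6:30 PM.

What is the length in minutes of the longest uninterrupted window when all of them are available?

40

Nikolai ∩ Yuki: 09:00-10:35, 15:00-17:45.
Nikolai ∩ Yuki ∩ Rosa: 10:05-10:35, 17:05-17:45.
Those are the intersection windows.
The longest is 17:05-17:45 at 40 minutes.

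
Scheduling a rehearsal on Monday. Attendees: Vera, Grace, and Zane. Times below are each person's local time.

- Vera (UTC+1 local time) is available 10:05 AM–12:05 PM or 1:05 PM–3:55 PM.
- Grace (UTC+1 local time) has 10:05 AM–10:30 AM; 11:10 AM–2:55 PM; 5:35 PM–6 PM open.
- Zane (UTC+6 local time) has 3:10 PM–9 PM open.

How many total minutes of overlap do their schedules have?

Vera in UTC: 09:05-11:05, 12:05-14:55 (subtract 1h to convert from UTC+1).
Grace in UTC: 09:05-09:30, 10:10-13:55, 16:35-17:00 (subtract 1h to convert from UTC+1).
Zane in UTC: 09:10-15:00 (subtract 6h to convert from UTC+6).
Vera ∩ Grace: 09:05-09:30, 10:10-11:05, 12:05-13:55.
Vera ∩ Grace ∩ Zane: 09:10-09:30, 10:10-11:05, 12:05-13:55.
Those are the intersection windows.
Summing the common windows: 20 + 55 + 110 = 185 minutes.

185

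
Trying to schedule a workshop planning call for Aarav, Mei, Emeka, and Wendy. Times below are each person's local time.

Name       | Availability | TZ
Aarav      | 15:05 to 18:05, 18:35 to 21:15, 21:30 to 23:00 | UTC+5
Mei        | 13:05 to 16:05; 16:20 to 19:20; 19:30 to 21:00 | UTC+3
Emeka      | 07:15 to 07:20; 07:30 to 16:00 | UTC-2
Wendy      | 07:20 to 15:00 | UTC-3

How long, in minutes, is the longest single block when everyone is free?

165

Aarav in UTC: 10:05-13:05, 13:35-16:15, 16:30-18:00 (subtract 5h to convert from UTC+5).
Mei in UTC: 10:05-13:05, 13:20-16:20, 16:30-18:00 (subtract 3h to convert from UTC+3).
Emeka in UTC: 09:15-09:20, 09:30-18:00 (add 2h to convert from UTC-2).
Wendy in UTC: 10:20-18:00 (add 3h to convert from UTC-3).
Aarav ∩ Mei: 10:05-13:05, 13:35-16:15, 16:30-18:00.
Aarav ∩ Mei ∩ Emeka: 10:05-13:05, 13:35-16:15, 16:30-18:00.
Aarav ∩ Mei ∩ Emeka ∩ Wendy: 10:20-13:05, 13:35-16:15, 16:30-18:00.
So the common availability across everyone is 10:20-13:05, 13:35-16:15, 16:30-18:00.
The longest is 10:20-13:05 at 165 minutes.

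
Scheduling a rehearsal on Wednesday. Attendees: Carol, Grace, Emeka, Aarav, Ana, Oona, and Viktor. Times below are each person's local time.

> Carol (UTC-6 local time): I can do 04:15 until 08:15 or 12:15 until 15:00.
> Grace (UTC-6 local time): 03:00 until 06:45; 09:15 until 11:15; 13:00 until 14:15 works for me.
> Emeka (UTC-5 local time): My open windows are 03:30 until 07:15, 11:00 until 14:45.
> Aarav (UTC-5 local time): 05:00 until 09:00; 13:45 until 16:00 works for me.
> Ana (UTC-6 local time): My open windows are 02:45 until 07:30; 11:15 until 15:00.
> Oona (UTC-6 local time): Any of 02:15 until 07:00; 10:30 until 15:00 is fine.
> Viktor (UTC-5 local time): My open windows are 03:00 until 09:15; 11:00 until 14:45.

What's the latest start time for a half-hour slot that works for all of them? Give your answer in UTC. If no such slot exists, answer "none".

19:15

Carol in UTC: 10:15-14:15, 18:15-21:00 (add 6h to convert from UTC-6).
Grace in UTC: 09:00-12:45, 15:15-17:15, 19:00-20:15 (add 6h to convert from UTC-6).
Emeka in UTC: 08:30-12:15, 16:00-19:45 (add 5h to convert from UTC-5).
Aarav in UTC: 10:00-14:00, 18:45-21:00 (add 5h to convert from UTC-5).
Ana in UTC: 08:45-13:30, 17:15-21:00 (add 6h to convert from UTC-6).
Oona in UTC: 08:15-13:00, 16:30-21:00 (add 6h to convert from UTC-6).
Viktor in UTC: 08:00-14:15, 16:00-19:45 (add 5h to convert from UTC-5).
Carol ∩ Grace: 10:15-12:45, 19:00-20:15.
Carol ∩ Grace ∩ Emeka: 10:15-12:15, 19:00-19:45.
Carol ∩ Grace ∩ Emeka ∩ Aarav: 10:15-12:15, 19:00-19:45.
Carol ∩ Grace ∩ Emeka ∩ Aarav ∩ Ana: 10:15-12:15, 19:00-19:45.
Carol ∩ Grace ∩ Emeka ∩ Aarav ∩ Ana ∩ Oona: 10:15-12:15, 19:00-19:45.
Carol ∩ Grace ∩ Emeka ∩ Aarav ∩ Ana ∩ Oona ∩ Viktor: 10:15-12:15, 19:00-19:45.
The last common window of at least 30 minutes is 19:00-19:45; a 30-minute meeting can start as late as 19:15 and still end by 19:45.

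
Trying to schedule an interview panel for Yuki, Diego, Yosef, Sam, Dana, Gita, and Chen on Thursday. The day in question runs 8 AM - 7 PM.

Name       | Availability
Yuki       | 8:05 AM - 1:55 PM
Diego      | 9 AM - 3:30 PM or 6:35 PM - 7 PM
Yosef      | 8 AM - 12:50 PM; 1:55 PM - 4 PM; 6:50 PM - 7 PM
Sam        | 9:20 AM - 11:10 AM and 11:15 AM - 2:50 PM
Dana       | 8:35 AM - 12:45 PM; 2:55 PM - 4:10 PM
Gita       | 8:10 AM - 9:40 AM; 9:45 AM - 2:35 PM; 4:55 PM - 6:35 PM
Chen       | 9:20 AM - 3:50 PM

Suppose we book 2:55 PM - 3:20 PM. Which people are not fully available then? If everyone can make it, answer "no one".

Yuki: not fully free for 14:55-15:20. Diego: free for 14:55-15:20. Yosef: free for 14:55-15:20. Sam: not fully free for 14:55-15:20. Dana: free for 14:55-15:20. Gita: not fully free for 14:55-15:20. Chen: free for 14:55-15:20.

Gita, Sam, Yuki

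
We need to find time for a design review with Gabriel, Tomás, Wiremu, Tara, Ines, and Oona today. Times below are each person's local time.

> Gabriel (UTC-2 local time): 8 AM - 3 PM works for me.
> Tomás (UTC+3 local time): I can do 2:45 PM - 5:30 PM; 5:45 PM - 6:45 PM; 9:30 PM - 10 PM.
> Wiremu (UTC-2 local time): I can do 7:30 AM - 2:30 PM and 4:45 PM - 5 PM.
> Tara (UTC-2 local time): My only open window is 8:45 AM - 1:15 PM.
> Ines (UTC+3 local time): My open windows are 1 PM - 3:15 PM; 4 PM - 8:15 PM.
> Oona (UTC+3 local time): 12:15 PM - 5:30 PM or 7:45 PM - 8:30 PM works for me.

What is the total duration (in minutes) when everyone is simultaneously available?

Gabriel in UTC: 10:00-17:00 (add 2h to convert from UTC-2).
Tomás in UTC: 11:45-14:30, 14:45-15:45, 18:30-19:00 (subtract 3h to convert from UTC+3).
Wiremu in UTC: 09:30-16:30, 18:45-19:00 (add 2h to convert from UTC-2).
Tara in UTC: 10:45-15:15 (add 2h to convert from UTC-2).
Ines in UTC: 10:00-12:15, 13:00-17:15 (subtract 3h to convert from UTC+3).
Oona in UTC: 09:15-14:30, 16:45-17:30 (subtract 3h to convert from UTC+3).
Gabriel ∩ Tomás: 11:45-14:30, 14:45-15:45.
Gabriel ∩ Tomás ∩ Wiremu: 11:45-14:30, 14:45-15:45.
Gabriel ∩ Tomás ∩ Wiremu ∩ Tara: 11:45-14:30, 14:45-15:15.
Gabriel ∩ Tomás ∩ Wiremu ∩ Tara ∩ Ines: 11:45-12:15, 13:00-14:30, 14:45-15:15.
Gabriel ∩ Tomás ∩ Wiremu ∩ Tara ∩ Ines ∩ Oona: 11:45-12:15, 13:00-14:30.
So the common availability across everyone is 11:45-12:15, 13:00-14:30.
Summing the common windows: 30 + 90 = 120 minutes.

120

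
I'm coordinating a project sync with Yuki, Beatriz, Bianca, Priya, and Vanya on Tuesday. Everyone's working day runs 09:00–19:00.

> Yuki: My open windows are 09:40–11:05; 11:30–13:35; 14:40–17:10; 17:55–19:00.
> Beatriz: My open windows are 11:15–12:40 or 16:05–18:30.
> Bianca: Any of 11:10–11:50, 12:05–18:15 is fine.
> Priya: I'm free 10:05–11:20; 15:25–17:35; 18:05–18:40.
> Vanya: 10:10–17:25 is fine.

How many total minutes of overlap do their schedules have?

Yuki ∩ Beatriz: 11:30-12:40, 16:05-17:10, 17:55-18:30.
Yuki ∩ Beatriz ∩ Bianca: 11:30-11:50, 12:05-12:40, 16:05-17:10, 17:55-18:15.
Yuki ∩ Beatriz ∩ Bianca ∩ Priya: 16:05-17:10, 18:05-18:15.
Yuki ∩ Beatriz ∩ Bianca ∩ Priya ∩ Vanya: 16:05-17:10.
That's a single block of 65 minutes.

65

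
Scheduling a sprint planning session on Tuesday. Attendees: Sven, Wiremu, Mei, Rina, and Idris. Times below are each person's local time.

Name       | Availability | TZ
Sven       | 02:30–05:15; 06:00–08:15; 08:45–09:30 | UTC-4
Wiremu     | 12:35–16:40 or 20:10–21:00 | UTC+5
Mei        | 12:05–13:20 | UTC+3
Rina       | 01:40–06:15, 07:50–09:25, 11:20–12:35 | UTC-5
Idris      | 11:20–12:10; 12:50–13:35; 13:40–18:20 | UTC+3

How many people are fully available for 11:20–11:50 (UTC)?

2

Sven in UTC: 06:30-09:15, 10:00-12:15, 12:45-13:30 (add 4h to convert from UTC-4).
Wiremu in UTC: 07:35-11:40, 15:10-16:00 (subtract 5h to convert from UTC+5).
Mei in UTC: 09:05-10:20 (subtract 3h to convert from UTC+3).
Rina in UTC: 06:40-11:15, 12:50-14:25, 16:20-17:35 (add 5h to convert from UTC-5).
Idris in UTC: 08:20-09:10, 09:50-10:35, 10:40-15:20 (subtract 3h to convert from UTC+3).
Sven and Idris can make the full 11:20-11:50 slot — that's 2.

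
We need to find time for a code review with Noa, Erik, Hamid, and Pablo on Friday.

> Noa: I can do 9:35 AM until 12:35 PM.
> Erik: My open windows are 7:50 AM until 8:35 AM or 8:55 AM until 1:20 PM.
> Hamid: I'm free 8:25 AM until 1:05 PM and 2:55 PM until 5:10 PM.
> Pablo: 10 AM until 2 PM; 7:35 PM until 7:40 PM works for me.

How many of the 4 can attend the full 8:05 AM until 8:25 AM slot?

Erik can make the full 08:05-08:25 slot — that's 1.

1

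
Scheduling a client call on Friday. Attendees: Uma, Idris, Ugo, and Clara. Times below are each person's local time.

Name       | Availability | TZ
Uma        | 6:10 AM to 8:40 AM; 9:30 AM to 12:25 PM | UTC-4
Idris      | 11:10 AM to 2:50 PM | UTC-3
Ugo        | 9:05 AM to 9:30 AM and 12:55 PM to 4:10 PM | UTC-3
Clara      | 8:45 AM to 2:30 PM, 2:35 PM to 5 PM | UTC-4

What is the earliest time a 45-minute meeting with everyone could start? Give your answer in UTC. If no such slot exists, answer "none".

Uma in UTC: 10:10-12:40, 13:30-16:25 (add 4h to convert from UTC-4).
Idris in UTC: 14:10-17:50 (add 3h to convert from UTC-3).
Ugo in UTC: 12:05-12:30, 15:55-19:10 (add 3h to convert from UTC-3).
Clara in UTC: 12:45-18:30, 18:35-21:00 (add 4h to convert from UTC-4).
Uma ∩ Idris: 14:10-16:25.
Uma ∩ Idris ∩ Ugo: 15:55-16:25.
Uma ∩ Idris ∩ Ugo ∩ Clara: 15:55-16:25.
No common window is at least 45 minutes long.

none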